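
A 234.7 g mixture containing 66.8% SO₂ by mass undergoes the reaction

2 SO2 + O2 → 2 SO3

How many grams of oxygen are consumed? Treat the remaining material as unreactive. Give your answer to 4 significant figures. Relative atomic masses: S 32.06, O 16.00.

Mass of pure SO2 = 234.7 g × 0.668 = 156.78 g.
M(SO2) = 32.06 + 2(16.00) = 64.06 g/mol.
M(O2) = 2(16.00) = 32.00 g/mol.
n(SO2) = 156.78 g / 64.06 g/mol = 2.4474 mol.
From the equation the SO2:O2 mole ratio is 2:1, so n(O2) = 2.4474 × 1/2 = 1.2237 mol.
Mass of O2 = 1.2237 mol × 32.00 g/mol = 39.158 g.

39.16 g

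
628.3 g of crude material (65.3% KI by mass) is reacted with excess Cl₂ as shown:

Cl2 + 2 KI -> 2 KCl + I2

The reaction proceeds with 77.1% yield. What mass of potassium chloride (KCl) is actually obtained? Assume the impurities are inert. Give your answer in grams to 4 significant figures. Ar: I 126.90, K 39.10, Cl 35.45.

142.1 g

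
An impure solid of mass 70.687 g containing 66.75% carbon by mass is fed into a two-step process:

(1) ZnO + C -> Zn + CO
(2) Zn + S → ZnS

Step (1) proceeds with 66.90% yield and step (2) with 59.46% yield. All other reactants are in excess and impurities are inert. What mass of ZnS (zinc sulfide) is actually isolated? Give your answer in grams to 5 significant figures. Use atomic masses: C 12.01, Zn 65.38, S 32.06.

Pure C = 70.687 × 0.6675 = 47.1836 g.
M(C) = 12.01 g/mol.
M(ZnS) = 65.38 + 32.06 = 97.44 g/mol.
n(C) = 47.1836 / 12.01 = 3.92869 mol.
Step 1 (C:Zn = 1:1): theoretical n(Zn) = 3.92869 mol; at 66.90% yield, n(Zn) = 2.62829 mol.
Step 2 (Zn:ZnS = 1:1): theoretical n(ZnS) = 2.62829 mol, so theoretical mass = 2.62829 × 97.44 = 256.101 g.
At 59.46% yield, actual mass of ZnS = 256.101 × 0.5946 = 152.278 g.

152.28 g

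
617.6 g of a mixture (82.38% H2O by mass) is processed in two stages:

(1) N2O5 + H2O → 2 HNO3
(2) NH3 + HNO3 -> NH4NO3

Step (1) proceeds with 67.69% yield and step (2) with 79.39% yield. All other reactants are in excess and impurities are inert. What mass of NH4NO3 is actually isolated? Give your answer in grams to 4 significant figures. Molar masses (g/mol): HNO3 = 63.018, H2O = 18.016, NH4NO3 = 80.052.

Pure H2O = 617.6 × 0.8238 = 508.78 g.
n(H2O) = 508.78 / 18.016 = 28.240 mol.
Step 1 (H2O:HNO3 = 1:2): theoretical n(HNO3) = 56.481 mol; at 67.69% yield, n(HNO3) = 38.232 mol.
Step 2 (HNO3:NH4NO3 = 1:1): theoretical n(NH4NO3) = 38.232 mol, so theoretical mass = 38.232 × 80.052 = 3060.5 g.
At 79.39% yield, actual mass of NH4NO3 = 3060.5 × 0.7939 = 2429.8 g.

2430 g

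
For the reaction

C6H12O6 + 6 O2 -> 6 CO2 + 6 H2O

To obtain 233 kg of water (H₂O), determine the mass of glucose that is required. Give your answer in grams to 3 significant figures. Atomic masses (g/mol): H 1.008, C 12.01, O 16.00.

M(H2O) = 2(1.008) + 16.00 = 18.016 g/mol.
M(C6H12O6) = 6(12.01) + 12(1.008) + 6(16.00) = 180.156 g/mol.
Convert: 233 kg = 233000 g.
n(H2O) = 233000 g / 18.016 g/mol = 12930 mol.
From the equation the H2O:C6H12O6 mole ratio is 6:1, so n(C6H12O6) = 12930 × 1/6 = 2155 mol.
Mass of C6H12O6 = 2155 mol × 180.156 g/mol = 388300 g.

388000 g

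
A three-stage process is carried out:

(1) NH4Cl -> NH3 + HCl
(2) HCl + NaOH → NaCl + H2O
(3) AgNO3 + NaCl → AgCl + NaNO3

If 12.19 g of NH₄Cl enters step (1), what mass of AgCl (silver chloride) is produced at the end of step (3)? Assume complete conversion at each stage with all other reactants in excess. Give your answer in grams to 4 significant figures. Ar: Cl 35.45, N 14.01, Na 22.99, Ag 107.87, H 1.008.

M(NH4Cl) = 14.01 + 4(1.008) + 35.45 = 53.492 g/mol.
M(AgCl) = 107.87 + 35.45 = 143.32 g/mol.
n(NH4Cl) = 12.19 / 53.492 = 0.22788 mol.
Reaction (1): NH4Cl→HCl ratio 1:1 ⇒ n(HCl) = 0.22788 mol.
Reaction (2): HCl→NaCl ratio 1:1 ⇒ n(NaCl) = 0.22788 mol.
Reaction (3): NaCl→AgCl ratio 1:1 ⇒ n(AgCl) = 0.22788 mol.
Mass of AgCl = 0.22788 × 143.32 = 32.660 g.

32.66 g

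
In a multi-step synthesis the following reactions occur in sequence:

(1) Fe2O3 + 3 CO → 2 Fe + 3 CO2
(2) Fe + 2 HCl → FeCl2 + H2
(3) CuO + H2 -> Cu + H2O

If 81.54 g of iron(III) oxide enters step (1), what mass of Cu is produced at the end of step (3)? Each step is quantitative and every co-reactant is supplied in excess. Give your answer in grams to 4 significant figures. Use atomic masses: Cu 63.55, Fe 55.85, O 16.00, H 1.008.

64.90 g

M(Fe2O3) = 2(55.85) + 3(16.00) = 159.70 g/mol.
M(Cu) = 63.55 g/mol.
n(Fe2O3) = 81.54 / 159.70 = 0.51058 mol.
Reaction (1): Fe2O3→Fe ratio 1:2 ⇒ n(Fe) = 1.0212 mol.
Reaction (2): Fe→H2 ratio 1:1 ⇒ n(H2) = 1.0212 mol.
Reaction (3): H2→Cu ratio 1:1 ⇒ n(Cu) = 1.0212 mol.
Mass of Cu = 1.0212 × 63.55 = 64.895 g.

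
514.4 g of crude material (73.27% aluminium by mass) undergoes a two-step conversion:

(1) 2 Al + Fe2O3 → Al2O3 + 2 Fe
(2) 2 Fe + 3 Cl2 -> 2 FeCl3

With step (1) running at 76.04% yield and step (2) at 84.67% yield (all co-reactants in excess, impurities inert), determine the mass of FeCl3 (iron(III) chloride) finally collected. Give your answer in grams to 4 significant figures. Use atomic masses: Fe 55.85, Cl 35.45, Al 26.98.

Pure Al = 514.4 × 0.7327 = 376.90 g.
M(Al) = 26.98 g/mol.
M(FeCl3) = 55.85 + 3(35.45) = 162.20 g/mol.
n(Al) = 376.90 / 26.98 = 13.970 mol.
Step 1 (Al:Fe = 2:2): theoretical n(Fe) = 13.970 mol; at 76.04% yield, n(Fe) = 10.623 mol.
Step 2 (Fe:FeCl3 = 2:2): theoretical n(FeCl3) = 10.623 mol, so theoretical mass = 10.623 × 162.20 = 1723.0 g.
At 84.67% yield, actual mass of FeCl3 = 1723.0 × 0.8467 = 1458.8 g.

1459 g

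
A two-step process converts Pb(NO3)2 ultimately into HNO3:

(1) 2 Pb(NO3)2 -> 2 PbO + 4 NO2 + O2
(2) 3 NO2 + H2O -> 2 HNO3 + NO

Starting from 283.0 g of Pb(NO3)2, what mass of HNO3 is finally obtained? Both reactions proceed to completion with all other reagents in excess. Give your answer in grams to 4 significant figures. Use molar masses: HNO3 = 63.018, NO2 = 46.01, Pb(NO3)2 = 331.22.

71.79 g

n(Pb(NO3)2) = 283.00 / 331.22 = 0.85442 mol.
Step 1 gives a 2:4 ratio of Pb(NO3)2 to NO2, so n(NO2) = 1.7088 mol.
In step 2 the NO2:HNO3 ratio is 3:2, so n(HNO3) = 1.1392 mol.
Mass of HNO3 = 1.1392 × 63.018 = 71.792 g.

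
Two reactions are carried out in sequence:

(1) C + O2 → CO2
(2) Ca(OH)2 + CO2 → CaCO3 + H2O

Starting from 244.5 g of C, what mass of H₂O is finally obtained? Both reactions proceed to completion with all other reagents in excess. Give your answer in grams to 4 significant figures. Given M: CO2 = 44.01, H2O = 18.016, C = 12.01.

366.8 g

n(C) = 244.50 / 12.01 = 20.358 mol.
Step 1 gives a 1:1 ratio of C to CO2, so n(CO2) = 20.358 mol.
In step 2 the CO2:H2O ratio is 1:1, so n(H2O) = 20.358 mol.
Mass of H2O = 20.358 × 18.016 = 366.77 g.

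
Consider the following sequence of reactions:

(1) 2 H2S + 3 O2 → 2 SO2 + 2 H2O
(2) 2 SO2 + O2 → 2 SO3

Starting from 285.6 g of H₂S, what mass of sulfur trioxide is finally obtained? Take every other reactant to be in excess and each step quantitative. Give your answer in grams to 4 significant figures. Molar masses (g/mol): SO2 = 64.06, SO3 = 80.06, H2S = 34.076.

n(H2S) = 285.60 / 34.076 = 8.3813 mol.
Step 1 gives a 2:2 ratio of H2S to SO2, so n(SO2) = 8.3813 mol.
In step 2 the SO2:SO3 ratio is 2:2, so n(SO3) = 8.3813 mol.
Mass of SO3 = 8.3813 × 80.06 = 671.00 g.

671.0 g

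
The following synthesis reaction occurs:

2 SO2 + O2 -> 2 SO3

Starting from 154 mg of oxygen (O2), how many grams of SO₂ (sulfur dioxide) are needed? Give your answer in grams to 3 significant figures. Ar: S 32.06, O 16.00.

M(O2) = 2(16.00) = 32.00 g/mol.
M(SO2) = 32.06 + 2(16.00) = 64.06 g/mol.
Convert: 154 mg = 0.1540 g.
n(O2) = 0.1540 g / 32.00 g/mol = 0.004812 mol.
From the equation the O2:SO2 mole ratio is 1:2, so n(SO2) = 0.004812 × 2/1 = 0.009625 mol.
Mass of SO2 = 0.009625 mol × 64.06 g/mol = 0.6166 g.

0.617 g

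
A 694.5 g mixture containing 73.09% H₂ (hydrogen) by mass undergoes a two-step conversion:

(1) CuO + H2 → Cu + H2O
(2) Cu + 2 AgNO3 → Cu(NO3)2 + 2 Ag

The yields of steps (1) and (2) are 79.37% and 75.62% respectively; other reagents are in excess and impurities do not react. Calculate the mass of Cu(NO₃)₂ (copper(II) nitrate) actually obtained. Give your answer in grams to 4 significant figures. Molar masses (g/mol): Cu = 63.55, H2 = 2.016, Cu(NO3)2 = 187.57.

Pure H2 = 694.5 × 0.7309 = 507.61 g.
n(H2) = 507.61 / 2.016 = 251.79 mol.
Step 1 (H2:Cu = 1:1): theoretical n(Cu) = 251.79 mol; at 79.37% yield, n(Cu) = 199.85 mol.
Step 2 (Cu:Cu(NO3)2 = 1:1): theoretical n(Cu(NO3)2) = 199.85 mol, so theoretical mass = 199.85 × 187.57 = 37485 g.
At 75.62% yield, actual mass of Cu(NO3)2 = 37485 × 0.7562 = 28346 g.

28350 g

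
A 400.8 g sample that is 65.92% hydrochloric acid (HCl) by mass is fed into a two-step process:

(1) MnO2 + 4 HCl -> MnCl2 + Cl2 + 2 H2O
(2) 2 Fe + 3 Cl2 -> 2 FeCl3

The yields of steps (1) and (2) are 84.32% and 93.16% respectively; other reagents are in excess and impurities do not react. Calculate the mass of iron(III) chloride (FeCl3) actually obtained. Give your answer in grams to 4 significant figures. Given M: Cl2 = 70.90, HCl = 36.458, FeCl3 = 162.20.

Pure HCl = 400.8 × 0.6592 = 264.21 g.
n(HCl) = 264.21 / 36.458 = 7.2469 mol.
Step 1 (HCl:Cl2 = 4:1): theoretical n(Cl2) = 1.8117 mol; at 84.32% yield, n(Cl2) = 1.5276 mol.
Step 2 (Cl2:FeCl3 = 3:2): theoretical n(FeCl3) = 1.0184 mol, so theoretical mass = 1.0184 × 162.20 = 165.19 g.
At 93.16% yield, actual mass of FeCl3 = 165.19 × 0.9316 = 153.89 g.

153.9 g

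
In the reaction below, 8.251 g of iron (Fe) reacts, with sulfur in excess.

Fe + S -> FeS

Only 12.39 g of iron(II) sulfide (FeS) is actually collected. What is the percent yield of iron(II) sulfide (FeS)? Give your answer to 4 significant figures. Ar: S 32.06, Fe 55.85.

95.40 %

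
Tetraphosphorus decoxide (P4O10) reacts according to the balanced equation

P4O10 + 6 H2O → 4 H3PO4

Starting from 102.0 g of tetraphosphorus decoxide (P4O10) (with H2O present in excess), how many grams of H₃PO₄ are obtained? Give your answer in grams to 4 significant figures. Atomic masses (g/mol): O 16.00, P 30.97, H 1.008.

140.8 g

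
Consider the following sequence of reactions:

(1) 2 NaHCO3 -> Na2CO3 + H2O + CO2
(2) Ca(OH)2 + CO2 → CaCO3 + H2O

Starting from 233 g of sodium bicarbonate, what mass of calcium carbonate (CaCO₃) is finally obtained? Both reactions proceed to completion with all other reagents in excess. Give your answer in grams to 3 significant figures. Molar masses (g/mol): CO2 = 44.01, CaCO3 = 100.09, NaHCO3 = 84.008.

n(NaHCO3) = 233.0 / 84.008 = 2.774 mol.
Step 1 gives a 2:1 ratio of NaHCO3 to CO2, so n(CO2) = 1.387 mol.
In step 2 the CO2:CaCO3 ratio is 1:1, so n(CaCO3) = 1.387 mol.
Mass of CaCO3 = 1.387 × 100.09 = 138.8 g.

139 g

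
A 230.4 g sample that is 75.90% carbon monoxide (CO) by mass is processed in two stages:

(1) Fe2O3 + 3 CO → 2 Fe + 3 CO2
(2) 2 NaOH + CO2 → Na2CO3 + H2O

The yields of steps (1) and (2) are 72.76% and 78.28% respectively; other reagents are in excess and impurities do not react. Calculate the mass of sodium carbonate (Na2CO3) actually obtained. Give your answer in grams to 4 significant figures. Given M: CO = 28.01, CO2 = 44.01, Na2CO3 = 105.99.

376.9 g

Pure CO = 230.4 × 0.7590 = 174.87 g.
n(CO) = 174.87 / 28.01 = 6.2433 mol.
Step 1 (CO:CO2 = 3:3): theoretical n(CO2) = 6.2433 mol; at 72.76% yield, n(CO2) = 4.5426 mol.
Step 2 (CO2:Na2CO3 = 1:1): theoretical n(Na2CO3) = 4.5426 mol, so theoretical mass = 4.5426 × 105.99 = 481.47 g.
At 78.28% yield, actual mass of Na2CO3 = 481.47 × 0.7828 = 376.89 g.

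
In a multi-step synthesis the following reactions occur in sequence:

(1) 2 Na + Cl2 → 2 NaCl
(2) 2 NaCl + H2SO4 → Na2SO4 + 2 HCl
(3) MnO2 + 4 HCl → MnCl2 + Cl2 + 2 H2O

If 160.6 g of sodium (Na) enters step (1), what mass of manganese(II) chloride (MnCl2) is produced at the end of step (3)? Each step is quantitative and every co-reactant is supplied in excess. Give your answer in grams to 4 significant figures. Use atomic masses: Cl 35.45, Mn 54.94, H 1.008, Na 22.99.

M(Na) = 22.99 g/mol.
M(MnCl2) = 54.94 + 2(35.45) = 125.84 g/mol.
n(Na) = 160.6 / 22.99 = 6.9856 mol.
Reaction (1): Na→NaCl ratio 2:2 ⇒ n(NaCl) = 6.9856 mol.
Reaction (2): NaCl→HCl ratio 2:2 ⇒ n(HCl) = 6.9856 mol.
Reaction (3): HCl→MnCl2 ratio 4:1 ⇒ n(MnCl2) = 1.7464 mol.
Mass of MnCl2 = 1.7464 × 125.84 = 219.77 g.

219.8 g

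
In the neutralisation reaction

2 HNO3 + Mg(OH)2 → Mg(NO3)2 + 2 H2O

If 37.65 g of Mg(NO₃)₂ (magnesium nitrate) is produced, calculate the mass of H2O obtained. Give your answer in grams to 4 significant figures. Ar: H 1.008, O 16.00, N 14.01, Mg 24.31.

M(Mg(NO3)2) = 24.31 + 2(14.01) + 6(16.00) = 148.33 g/mol.
M(H2O) = 2(1.008) + 16.00 = 18.016 g/mol.
n(Mg(NO3)2) = 37.650 g / 148.33 g/mol = 0.25383 mol.
From the equation the Mg(NO3)2:H2O mole ratio is 1:2, so n(H2O) = 0.25383 × 2/1 = 0.50765 mol.
Mass of H2O = 0.50765 mol × 18.016 g/mol = 9.1459 g.

9.146 g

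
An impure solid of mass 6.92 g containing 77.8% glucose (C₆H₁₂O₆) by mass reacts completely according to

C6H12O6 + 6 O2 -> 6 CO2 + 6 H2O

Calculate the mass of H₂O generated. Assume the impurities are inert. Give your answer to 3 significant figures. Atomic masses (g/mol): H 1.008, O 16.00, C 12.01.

3.23 g

Mass of pure C6H12O6 = 6.92 g × 0.778 = 5.384 g.
M(C6H12O6) = 6(12.01) + 12(1.008) + 6(16.00) = 180.156 g/mol.
M(H2O) = 2(1.008) + 16.00 = 18.016 g/mol.
n(C6H12O6) = 5.384 g / 180.156 g/mol = 0.02988 mol.
From the equation the C6H12O6:H2O mole ratio is 1:6, so n(H2O) = 0.02988 × 6/1 = 0.1793 mol.
Mass of H2O = 0.1793 mol × 18.016 g/mol = 3.230 g.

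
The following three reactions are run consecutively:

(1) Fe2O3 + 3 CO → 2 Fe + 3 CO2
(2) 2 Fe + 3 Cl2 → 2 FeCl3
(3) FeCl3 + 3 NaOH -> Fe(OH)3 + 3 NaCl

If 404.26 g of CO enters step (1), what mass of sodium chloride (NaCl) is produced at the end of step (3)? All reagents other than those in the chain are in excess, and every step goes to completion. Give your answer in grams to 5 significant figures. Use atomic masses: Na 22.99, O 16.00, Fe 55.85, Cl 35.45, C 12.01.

M(CO) = 12.01 + 16.00 = 28.01 g/mol.
M(NaCl) = 22.99 + 35.45 = 58.44 g/mol.
n(CO) = 404.26 / 28.01 = 14.4327 mol.
Reaction (1): CO→Fe ratio 3:2 ⇒ n(Fe) = 9.62180 mol.
Reaction (2): Fe→FeCl3 ratio 2:2 ⇒ n(FeCl3) = 9.62180 mol.
Reaction (3): FeCl3→NaCl ratio 1:3 ⇒ n(NaCl) = 28.8654 mol.
Mass of NaCl = 28.8654 × 58.44 = 1686.89 g.

1686.9 g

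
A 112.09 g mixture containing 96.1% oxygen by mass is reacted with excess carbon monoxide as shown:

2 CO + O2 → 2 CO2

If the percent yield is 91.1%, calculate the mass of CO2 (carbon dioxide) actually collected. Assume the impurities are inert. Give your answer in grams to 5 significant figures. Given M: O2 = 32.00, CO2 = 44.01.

Pure O2 available = 112.09 g × 0.961 = 107.718 g.
n(O2) = 107.718 g / 32.00 g/mol = 3.36620 mol.
From the equation the O2:CO2 mole ratio is 1:2, so n(CO2) = 3.36620 × 2/1 = 6.73241 mol.
Mass of CO2 = 6.73241 mol × 44.01 g/mol = 296.293 g.
Actual mass collected = 296.293 g × 0.911 = 269.923 g.

269.92 g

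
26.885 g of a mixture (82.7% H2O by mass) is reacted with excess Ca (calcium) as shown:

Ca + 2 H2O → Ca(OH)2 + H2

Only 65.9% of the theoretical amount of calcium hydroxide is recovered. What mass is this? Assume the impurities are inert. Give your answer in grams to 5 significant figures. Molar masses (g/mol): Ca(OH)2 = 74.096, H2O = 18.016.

Pure H2O available = 26.885 g × 0.827 = 22.2339 g.
n(H2O) = 22.2339 g / 18.016 g/mol = 1.23412 mol.
From the equation the H2O:Ca(OH)2 mole ratio is 2:1, so n(Ca(OH)2) = 1.23412 × 1/2 = 0.617060 mol.
Mass of Ca(OH)2 = 0.617060 mol × 74.096 g/mol = 45.7217 g.
Actual mass collected = 45.7217 g × 0.659 = 30.1306 g.

30.131 g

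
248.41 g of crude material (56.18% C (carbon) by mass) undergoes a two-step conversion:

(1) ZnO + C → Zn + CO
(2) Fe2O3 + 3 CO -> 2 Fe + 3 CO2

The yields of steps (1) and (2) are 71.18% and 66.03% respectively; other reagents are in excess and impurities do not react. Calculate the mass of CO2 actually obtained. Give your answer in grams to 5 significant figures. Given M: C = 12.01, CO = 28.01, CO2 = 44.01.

240.36 g

Pure C = 248.41 × 0.5618 = 139.557 g.
n(C) = 139.557 / 12.01 = 11.6200 mol.
Step 1 (C:CO = 1:1): theoretical n(CO) = 11.6200 mol; at 71.18% yield, n(CO) = 8.27115 mol.
Step 2 (CO:CO2 = 3:3): theoretical n(CO2) = 8.27115 mol, so theoretical mass = 8.27115 × 44.01 = 364.013 g.
At 66.03% yield, actual mass of CO2 = 364.013 × 0.6603 = 240.358 g.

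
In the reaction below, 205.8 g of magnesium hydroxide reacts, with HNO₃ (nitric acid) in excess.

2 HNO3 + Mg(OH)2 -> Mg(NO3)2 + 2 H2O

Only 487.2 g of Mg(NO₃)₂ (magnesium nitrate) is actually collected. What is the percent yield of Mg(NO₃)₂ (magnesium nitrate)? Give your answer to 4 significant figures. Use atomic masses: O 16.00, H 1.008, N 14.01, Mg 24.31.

93.09 %

M(Mg(OH)2) = 24.31 + 2(16.00) + 2(1.008) = 58.326 g/mol.
M(Mg(NO3)2) = 24.31 + 2(14.01) + 6(16.00) = 148.33 g/mol.
n(Mg(OH)2) = 205.80 g / 58.326 g/mol = 3.5284 mol.
From the equation the Mg(OH)2:Mg(NO3)2 mole ratio is 1:1, so n(Mg(NO3)2) = 3.5284 × 1/1 = 3.5284 mol.
Mass of Mg(NO3)2 = 3.5284 mol × 148.33 g/mol = 523.37 g.
This is the theoretical yield. Percent yield = 487.2 g / 523.37 g × 100% = 93.088%.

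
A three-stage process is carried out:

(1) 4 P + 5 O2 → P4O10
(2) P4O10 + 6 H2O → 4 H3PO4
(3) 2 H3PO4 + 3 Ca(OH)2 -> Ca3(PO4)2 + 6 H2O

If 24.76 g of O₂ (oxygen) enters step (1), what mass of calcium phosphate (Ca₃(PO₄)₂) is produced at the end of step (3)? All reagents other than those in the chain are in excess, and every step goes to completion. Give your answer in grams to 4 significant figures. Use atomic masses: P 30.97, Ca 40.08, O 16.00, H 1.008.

96.00 g

M(O2) = 2(16.00) = 32.00 g/mol.
M(Ca3(PO4)2) = 3(40.08) + 2(30.97) + 8(16.00) = 310.18 g/mol.
n(O2) = 24.76 / 32.00 = 0.77375 mol.
Reaction (1): O2→P4O10 ratio 5:1 ⇒ n(P4O10) = 0.15475 mol.
Reaction (2): P4O10→H3PO4 ratio 1:4 ⇒ n(H3PO4) = 0.61900 mol.
Reaction (3): H3PO4→Ca3(PO4)2 ratio 2:1 ⇒ n(Ca3(PO4)2) = 0.30950 mol.
Mass of Ca3(PO4)2 = 0.30950 × 310.18 = 96.001 g.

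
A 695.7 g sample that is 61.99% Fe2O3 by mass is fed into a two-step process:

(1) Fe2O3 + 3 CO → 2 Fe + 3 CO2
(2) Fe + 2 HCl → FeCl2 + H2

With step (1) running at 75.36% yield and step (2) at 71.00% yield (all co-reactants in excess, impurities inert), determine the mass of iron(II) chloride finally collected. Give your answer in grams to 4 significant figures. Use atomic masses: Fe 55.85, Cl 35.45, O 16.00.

366.3 g

Pure Fe2O3 = 695.7 × 0.6199 = 431.26 g.
M(Fe2O3) = 2(55.85) + 3(16.00) = 159.70 g/mol.
M(FeCl2) = 55.85 + 2(35.45) = 126.75 g/mol.
n(Fe2O3) = 431.26 / 159.70 = 2.7005 mol.
Step 1 (Fe2O3:Fe = 1:2): theoretical n(Fe) = 5.4009 mol; at 75.36% yield, n(Fe) = 4.0701 mol.
Step 2 (Fe:FeCl2 = 1:1): theoretical n(FeCl2) = 4.0701 mol, so theoretical mass = 4.0701 × 126.75 = 515.89 g.
At 71.00% yield, actual mass of FeCl2 = 515.89 × 0.7100 = 366.28 g.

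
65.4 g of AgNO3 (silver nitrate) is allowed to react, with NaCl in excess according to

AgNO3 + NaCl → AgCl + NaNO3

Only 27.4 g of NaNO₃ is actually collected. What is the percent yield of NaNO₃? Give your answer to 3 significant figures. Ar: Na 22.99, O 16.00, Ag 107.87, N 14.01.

83.7 %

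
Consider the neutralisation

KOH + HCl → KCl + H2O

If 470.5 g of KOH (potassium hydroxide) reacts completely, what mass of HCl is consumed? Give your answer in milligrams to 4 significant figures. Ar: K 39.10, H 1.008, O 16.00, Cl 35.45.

M(KOH) = 39.10 + 16.00 + 1.008 = 56.108 g/mol.
M(HCl) = 1.008 + 35.45 = 36.458 g/mol.
n(KOH) = 470.50 g / 56.108 g/mol = 8.3856 mol.
From the equation the KOH:HCl mole ratio is 1:1, so n(HCl) = 8.3856 × 1/1 = 8.3856 mol.
Mass of HCl = 8.3856 mol × 36.458 g/mol = 305.72 g.
Converting to mg: 305.72 g = 305700 mg.

305700 mg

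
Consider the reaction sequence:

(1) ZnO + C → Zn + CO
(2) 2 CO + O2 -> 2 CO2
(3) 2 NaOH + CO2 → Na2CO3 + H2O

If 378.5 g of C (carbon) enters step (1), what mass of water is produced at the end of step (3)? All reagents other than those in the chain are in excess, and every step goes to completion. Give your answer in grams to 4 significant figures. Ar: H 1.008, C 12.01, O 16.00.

567.8 g

M(C) = 12.01 g/mol.
M(H2O) = 2(1.008) + 16.00 = 18.016 g/mol.
n(C) = 378.5 / 12.01 = 31.515 mol.
Reaction (1): C→CO ratio 1:1 ⇒ n(CO) = 31.515 mol.
Reaction (2): CO→CO2 ratio 2:2 ⇒ n(CO2) = 31.515 mol.
Reaction (3): CO2→H2O ratio 1:1 ⇒ n(H2O) = 31.515 mol.
Mass of H2O = 31.515 × 18.016 = 567.78 g.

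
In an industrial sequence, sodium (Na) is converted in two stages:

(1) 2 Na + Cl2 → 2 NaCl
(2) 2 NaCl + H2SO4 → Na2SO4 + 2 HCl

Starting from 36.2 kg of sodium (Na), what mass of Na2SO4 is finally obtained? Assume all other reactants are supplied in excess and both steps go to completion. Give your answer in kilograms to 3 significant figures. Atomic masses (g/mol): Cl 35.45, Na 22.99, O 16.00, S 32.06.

112 kg

M(Na) = 22.99 g/mol.
M(Na2SO4) = 2(22.99) + 32.06 + 4(16.00) = 142.04 g/mol.
36.2 kg = 36200 g.
n(Na) = 36200 / 22.99 = 1575 mol.
Step 1 gives a 2:2 ratio of Na to NaCl, so n(NaCl) = 1575 mol.
In step 2 the NaCl:Na2SO4 ratio is 2:1, so n(Na2SO4) = 787.3 mol.
Mass of Na2SO4 = 787.3 × 142.04 = 111800 g = 112 kg.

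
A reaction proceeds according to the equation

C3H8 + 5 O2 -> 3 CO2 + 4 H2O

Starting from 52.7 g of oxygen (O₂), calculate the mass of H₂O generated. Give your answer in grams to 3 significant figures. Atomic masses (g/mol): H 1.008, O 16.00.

23.7 g

M(O2) = 2(16.00) = 32.00 g/mol.
M(H2O) = 2(1.008) + 16.00 = 18.016 g/mol.
n(O2) = 52.70 g / 32.00 g/mol = 1.647 mol.
From the equation the O2:H2O mole ratio is 5:4, so n(H2O) = 1.647 × 4/5 = 1.318 mol.
Mass of H2O = 1.318 mol × 18.016 g/mol = 23.74 g.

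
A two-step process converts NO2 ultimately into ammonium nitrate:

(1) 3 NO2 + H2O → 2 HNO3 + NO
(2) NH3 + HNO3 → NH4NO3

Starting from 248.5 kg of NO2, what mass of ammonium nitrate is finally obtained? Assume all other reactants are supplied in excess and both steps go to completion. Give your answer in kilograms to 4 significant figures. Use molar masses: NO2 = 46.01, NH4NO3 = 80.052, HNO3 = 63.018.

288.2 kg

248.5 kg = 248500 g.
n(NO2) = 248500 / 46.01 = 5401.0 mol.
Step 1 gives a 3:2 ratio of NO2 to HNO3, so n(HNO3) = 3600.7 mol.
In step 2 the HNO3:NH4NO3 ratio is 1:1, so n(NH4NO3) = 3600.7 mol.
Mass of NH4NO3 = 3600.7 × 80.052 = 288240 g = 288.2 kg.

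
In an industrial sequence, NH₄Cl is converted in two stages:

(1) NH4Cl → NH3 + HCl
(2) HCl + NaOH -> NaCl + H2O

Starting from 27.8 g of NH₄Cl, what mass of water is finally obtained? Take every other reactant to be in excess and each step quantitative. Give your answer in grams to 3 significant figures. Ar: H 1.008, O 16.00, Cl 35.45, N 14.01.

M(NH4Cl) = 14.01 + 4(1.008) + 35.45 = 53.492 g/mol.
M(H2O) = 2(1.008) + 16.00 = 18.016 g/mol.
n(NH4Cl) = 27.80 / 53.492 = 0.5197 mol.
Step 1 gives a 1:1 ratio of NH4Cl to HCl, so n(HCl) = 0.5197 mol.
In step 2 the HCl:H2O ratio is 1:1, so n(H2O) = 0.5197 mol.
Mass of H2O = 0.5197 × 18.016 = 9.363 g.

9.36 g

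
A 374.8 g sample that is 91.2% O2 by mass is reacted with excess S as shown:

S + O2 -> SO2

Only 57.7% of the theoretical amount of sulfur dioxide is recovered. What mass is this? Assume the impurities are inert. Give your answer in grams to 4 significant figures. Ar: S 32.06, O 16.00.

394.8 g

Pure O2 available = 374.8 g × 0.912 = 341.82 g.
M(O2) = 2(16.00) = 32.00 g/mol.
M(SO2) = 32.06 + 2(16.00) = 64.06 g/mol.
n(O2) = 341.82 g / 32.00 g/mol = 10.682 mol.
From the equation the O2:SO2 mole ratio is 1:1, so n(SO2) = 10.682 × 1/1 = 10.682 mol.
Mass of SO2 = 10.682 mol × 64.06 g/mol = 684.28 g.
Actual mass collected = 684.28 g × 0.577 = 394.83 g.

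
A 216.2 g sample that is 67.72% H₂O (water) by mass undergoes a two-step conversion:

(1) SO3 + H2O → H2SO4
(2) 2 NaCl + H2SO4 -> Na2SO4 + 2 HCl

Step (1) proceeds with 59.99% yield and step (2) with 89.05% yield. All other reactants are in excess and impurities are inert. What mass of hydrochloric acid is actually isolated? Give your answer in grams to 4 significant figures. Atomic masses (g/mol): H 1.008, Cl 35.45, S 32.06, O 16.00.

316.6 g

Pure H2O = 216.2 × 0.6772 = 146.41 g.
M(H2O) = 2(1.008) + 16.00 = 18.016 g/mol.
M(HCl) = 1.008 + 35.45 = 36.458 g/mol.
n(H2O) = 146.41 / 18.016 = 8.1267 mol.
Step 1 (H2O:H2SO4 = 1:1): theoretical n(H2SO4) = 8.1267 mol; at 59.99% yield, n(H2SO4) = 4.8752 mol.
Step 2 (H2SO4:HCl = 1:2): theoretical n(HCl) = 9.7504 mol, so theoretical mass = 9.7504 × 36.458 = 355.48 g.
At 89.05% yield, actual mass of HCl = 355.48 × 0.8905 = 316.56 g.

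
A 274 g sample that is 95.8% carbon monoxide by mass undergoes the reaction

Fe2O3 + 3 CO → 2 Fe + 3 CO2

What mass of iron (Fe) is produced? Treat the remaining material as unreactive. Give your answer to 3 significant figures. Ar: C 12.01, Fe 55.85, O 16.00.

349 g

Mass of pure CO = 274 g × 0.958 = 262.5 g.
M(CO) = 12.01 + 16.00 = 28.01 g/mol.
M(Fe) = 55.85 g/mol.
n(CO) = 262.5 g / 28.01 g/mol = 9.371 mol.
From the equation the CO:Fe mole ratio is 3:2, so n(Fe) = 9.371 × 2/3 = 6.248 mol.
Mass of Fe = 6.248 mol × 55.85 g/mol = 348.9 g.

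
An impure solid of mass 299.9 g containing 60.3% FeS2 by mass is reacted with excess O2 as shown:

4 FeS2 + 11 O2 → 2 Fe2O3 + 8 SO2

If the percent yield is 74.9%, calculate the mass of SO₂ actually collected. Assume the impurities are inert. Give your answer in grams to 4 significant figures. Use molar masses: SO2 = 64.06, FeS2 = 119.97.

Pure FeS2 available = 299.9 g × 0.603 = 180.84 g.
n(FeS2) = 180.84 g / 119.97 g/mol = 1.5074 mol.
From the equation the FeS2:SO2 mole ratio is 4:8, so n(SO2) = 1.5074 × 8/4 = 3.0147 mol.
Mass of SO2 = 3.0147 mol × 64.06 g/mol = 193.12 g.
Actual mass collected = 193.12 g × 0.749 = 144.65 g.

144.7 g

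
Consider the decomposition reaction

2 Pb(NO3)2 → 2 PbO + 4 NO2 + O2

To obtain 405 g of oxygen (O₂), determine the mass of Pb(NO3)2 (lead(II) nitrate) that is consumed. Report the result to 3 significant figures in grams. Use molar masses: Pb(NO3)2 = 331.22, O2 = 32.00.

n(O2) = 405.0 g / 32.00 g/mol = 12.66 mol.
From the equation the O2:Pb(NO3)2 mole ratio is 1:2, so n(Pb(NO3)2) = 12.66 × 2/1 = 25.31 mol.
Mass of Pb(NO3)2 = 25.31 mol × 331.22 g/mol = 8384 g.

8380 g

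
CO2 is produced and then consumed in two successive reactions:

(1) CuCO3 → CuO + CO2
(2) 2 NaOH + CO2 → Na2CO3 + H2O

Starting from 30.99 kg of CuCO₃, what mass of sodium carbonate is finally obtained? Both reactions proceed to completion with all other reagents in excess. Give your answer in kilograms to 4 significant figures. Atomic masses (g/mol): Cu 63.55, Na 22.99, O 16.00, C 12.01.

26.58 kg

M(CuCO3) = 63.55 + 12.01 + 3(16.00) = 123.56 g/mol.
M(Na2CO3) = 2(22.99) + 12.01 + 3(16.00) = 105.99 g/mol.
30.99 kg = 30990 g.
n(CuCO3) = 30990 / 123.56 = 250.81 mol.
Step 1 gives a 1:1 ratio of CuCO3 to CO2, so n(CO2) = 250.81 mol.
In step 2 the CO2:Na2CO3 ratio is 1:1, so n(Na2CO3) = 250.81 mol.
Mass of Na2CO3 = 250.81 × 105.99 = 26583 g = 26.58 kg.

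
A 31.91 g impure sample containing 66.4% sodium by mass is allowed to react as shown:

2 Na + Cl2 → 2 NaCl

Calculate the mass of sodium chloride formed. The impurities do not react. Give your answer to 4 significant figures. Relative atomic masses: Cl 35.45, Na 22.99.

53.86 g

Mass of pure Na = 31.91 g × 0.664 = 21.188 g.
M(Na) = 22.99 g/mol.
M(NaCl) = 22.99 + 35.45 = 58.44 g/mol.
n(Na) = 21.188 g / 22.99 g/mol = 0.92163 mol.
From the equation the Na:NaCl mole ratio is 2:2, so n(NaCl) = 0.92163 × 2/2 = 0.92163 mol.
Mass of NaCl = 0.92163 mol × 58.44 g/mol = 53.860 g.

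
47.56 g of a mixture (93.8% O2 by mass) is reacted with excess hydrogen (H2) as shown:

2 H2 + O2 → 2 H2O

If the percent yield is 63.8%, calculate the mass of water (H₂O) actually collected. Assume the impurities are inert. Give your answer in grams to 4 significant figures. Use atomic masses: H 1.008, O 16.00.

32.05 g

Pure O2 available = 47.56 g × 0.938 = 44.611 g.
M(O2) = 2(16.00) = 32.00 g/mol.
M(H2O) = 2(1.008) + 16.00 = 18.016 g/mol.
n(O2) = 44.611 g / 32.00 g/mol = 1.3941 mol.
From the equation the O2:H2O mole ratio is 1:2, so n(H2O) = 1.3941 × 2/1 = 2.7882 mol.
Mass of H2O = 2.7882 mol × 18.016 g/mol = 50.232 g.
Actual mass collected = 50.232 g × 0.638 = 32.048 g.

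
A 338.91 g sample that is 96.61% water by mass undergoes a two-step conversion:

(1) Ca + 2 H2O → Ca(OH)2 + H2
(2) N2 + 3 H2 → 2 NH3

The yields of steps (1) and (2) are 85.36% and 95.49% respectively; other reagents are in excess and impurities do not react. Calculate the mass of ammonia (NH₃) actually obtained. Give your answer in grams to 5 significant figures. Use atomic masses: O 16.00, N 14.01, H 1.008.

84.112 g

Pure H2O = 338.91 × 0.9661 = 327.421 g.
M(H2O) = 2(1.008) + 16.00 = 18.016 g/mol.
M(NH3) = 14.01 + 3(1.008) = 17.034 g/mol.
n(H2O) = 327.421 / 18.016 = 18.1739 mol.
Step 1 (H2O:H2 = 2:1): theoretical n(H2) = 9.08695 mol; at 85.36% yield, n(H2) = 7.75662 mol.
Step 2 (H2:NH3 = 3:2): theoretical n(NH3) = 5.17108 mol, so theoretical mass = 5.17108 × 17.034 = 88.0842 g.
At 95.49% yield, actual mass of NH3 = 88.0842 × 0.9549 = 84.1116 g.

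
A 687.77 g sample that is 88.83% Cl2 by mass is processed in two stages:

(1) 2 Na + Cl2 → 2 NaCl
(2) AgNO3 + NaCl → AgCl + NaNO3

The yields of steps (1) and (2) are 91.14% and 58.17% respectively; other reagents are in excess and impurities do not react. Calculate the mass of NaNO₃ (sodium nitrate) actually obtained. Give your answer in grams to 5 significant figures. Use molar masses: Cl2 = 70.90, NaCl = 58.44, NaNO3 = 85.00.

Pure Cl2 = 687.77 × 0.8883 = 610.946 g.
n(Cl2) = 610.946 / 70.90 = 8.61701 mol.
Step 1 (Cl2:NaCl = 1:2): theoretical n(NaCl) = 17.2340 mol; at 91.14% yield, n(NaCl) = 15.7071 mol.
Step 2 (NaCl:NaNO3 = 1:1): theoretical n(NaNO3) = 15.7071 mol, so theoretical mass = 15.7071 × 85.00 = 1335.10 g.
At 58.17% yield, actual mass of NaNO3 = 1335.10 × 0.5817 = 776.629 g.

776.63 g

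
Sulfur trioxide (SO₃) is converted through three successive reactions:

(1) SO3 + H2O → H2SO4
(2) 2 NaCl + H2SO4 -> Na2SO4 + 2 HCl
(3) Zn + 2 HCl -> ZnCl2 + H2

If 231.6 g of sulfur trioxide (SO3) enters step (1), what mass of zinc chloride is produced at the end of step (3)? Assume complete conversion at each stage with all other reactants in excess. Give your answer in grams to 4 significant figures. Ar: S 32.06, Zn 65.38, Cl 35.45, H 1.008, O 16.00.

M(SO3) = 32.06 + 3(16.00) = 80.06 g/mol.
M(ZnCl2) = 65.38 + 2(35.45) = 136.28 g/mol.
n(SO3) = 231.6 / 80.06 = 2.8928 mol.
Reaction (1): SO3→H2SO4 ratio 1:1 ⇒ n(H2SO4) = 2.8928 mol.
Reaction (2): H2SO4→HCl ratio 1:2 ⇒ n(HCl) = 5.7857 mol.
Reaction (3): HCl→ZnCl2 ratio 2:1 ⇒ n(ZnCl2) = 2.8928 mol.
Mass of ZnCl2 = 2.8928 × 136.28 = 394.23 g.

394.2 g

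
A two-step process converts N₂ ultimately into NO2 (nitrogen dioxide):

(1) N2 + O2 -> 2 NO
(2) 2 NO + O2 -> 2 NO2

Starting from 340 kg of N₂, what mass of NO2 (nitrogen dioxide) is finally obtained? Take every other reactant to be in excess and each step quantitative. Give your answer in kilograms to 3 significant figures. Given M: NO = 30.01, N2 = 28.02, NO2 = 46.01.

1120 kg

340 kg = 340000 g.
n(N2) = 340000 / 28.02 = 12130 mol.
Step 1 gives a 1:2 ratio of N2 to NO, so n(NO) = 24270 mol.
In step 2 the NO:NO2 ratio is 2:2, so n(NO2) = 24270 mol.
Mass of NO2 = 24270 × 46.01 = 1.117 × 10^6 g = 1120 kg.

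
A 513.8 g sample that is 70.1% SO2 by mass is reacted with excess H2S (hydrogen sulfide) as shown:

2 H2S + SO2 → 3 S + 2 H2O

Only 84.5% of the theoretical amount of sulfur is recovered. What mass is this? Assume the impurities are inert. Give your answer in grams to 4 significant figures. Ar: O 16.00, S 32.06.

456.9 g

Pure SO2 available = 513.8 g × 0.701 = 360.17 g.
M(SO2) = 32.06 + 2(16.00) = 64.06 g/mol.
M(S) = 32.06 g/mol.
n(SO2) = 360.17 g / 64.06 g/mol = 5.6224 mol.
From the equation the SO2:S mole ratio is 1:3, so n(S) = 5.6224 × 3/1 = 16.867 mol.
Mass of S = 16.867 mol × 32.06 g/mol = 540.77 g.
Actual mass collected = 540.77 g × 0.845 = 456.95 g.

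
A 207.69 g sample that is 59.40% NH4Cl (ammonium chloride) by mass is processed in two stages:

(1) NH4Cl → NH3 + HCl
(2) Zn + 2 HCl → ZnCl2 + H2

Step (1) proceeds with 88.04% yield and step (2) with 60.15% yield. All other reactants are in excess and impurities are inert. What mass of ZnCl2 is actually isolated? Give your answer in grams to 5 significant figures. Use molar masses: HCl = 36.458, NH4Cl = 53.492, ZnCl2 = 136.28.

Pure NH4Cl = 207.69 × 0.5940 = 123.368 g.
n(NH4Cl) = 123.368 / 53.492 = 2.30629 mol.
Step 1 (NH4Cl:HCl = 1:1): theoretical n(HCl) = 2.30629 mol; at 88.04% yield, n(HCl) = 2.03045 mol.
Step 2 (HCl:ZnCl2 = 2:1): theoretical n(ZnCl2) = 1.01523 mol, so theoretical mass = 1.01523 × 136.28 = 138.355 g.
At 60.15% yield, actual mass of ZnCl2 = 138.355 × 0.6015 = 83.2206 g.

83.221 g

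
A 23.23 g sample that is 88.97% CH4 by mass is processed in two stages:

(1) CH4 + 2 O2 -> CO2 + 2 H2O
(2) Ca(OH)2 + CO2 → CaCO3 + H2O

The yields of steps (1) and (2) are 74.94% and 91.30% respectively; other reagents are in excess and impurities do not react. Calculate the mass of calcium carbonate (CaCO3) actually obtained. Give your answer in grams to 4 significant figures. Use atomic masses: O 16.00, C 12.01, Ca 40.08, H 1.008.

Pure CH4 = 23.23 × 0.8897 = 20.668 g.
M(CH4) = 12.01 + 4(1.008) = 16.042 g/mol.
M(CaCO3) = 40.08 + 12.01 + 3(16.00) = 100.09 g/mol.
n(CH4) = 20.668 / 16.042 = 1.2884 mol.
Step 1 (CH4:CO2 = 1:1): theoretical n(CO2) = 1.2884 mol; at 74.94% yield, n(CO2) = 0.96549 mol.
Step 2 (CO2:CaCO3 = 1:1): theoretical n(CaCO3) = 0.96549 mol, so theoretical mass = 0.96549 × 100.09 = 96.636 g.
At 91.30% yield, actual mass of CaCO3 = 96.636 × 0.9130 = 88.229 g.

88.23 g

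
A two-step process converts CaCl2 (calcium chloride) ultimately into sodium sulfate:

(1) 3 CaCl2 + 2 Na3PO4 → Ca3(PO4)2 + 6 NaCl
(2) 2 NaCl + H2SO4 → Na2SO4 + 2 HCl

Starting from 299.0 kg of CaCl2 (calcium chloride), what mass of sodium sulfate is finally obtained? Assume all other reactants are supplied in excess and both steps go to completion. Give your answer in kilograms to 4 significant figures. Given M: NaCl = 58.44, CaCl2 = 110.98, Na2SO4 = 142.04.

299.0 kg = 299000 g.
n(CaCl2) = 299000 / 110.98 = 2694.2 mol.
Step 1 gives a 3:6 ratio of CaCl2 to NaCl, so n(NaCl) = 5388.4 mol.
In step 2 the NaCl:Na2SO4 ratio is 2:1, so n(Na2SO4) = 2694.2 mol.
Mass of Na2SO4 = 2694.2 × 142.04 = 382680 g = 382.7 kg.

382.7 kg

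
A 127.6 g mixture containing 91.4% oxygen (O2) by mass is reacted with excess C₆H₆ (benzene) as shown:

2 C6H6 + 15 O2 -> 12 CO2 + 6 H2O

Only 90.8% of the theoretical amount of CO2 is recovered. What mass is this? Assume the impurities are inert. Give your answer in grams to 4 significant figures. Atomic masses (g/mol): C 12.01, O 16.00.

116.5 g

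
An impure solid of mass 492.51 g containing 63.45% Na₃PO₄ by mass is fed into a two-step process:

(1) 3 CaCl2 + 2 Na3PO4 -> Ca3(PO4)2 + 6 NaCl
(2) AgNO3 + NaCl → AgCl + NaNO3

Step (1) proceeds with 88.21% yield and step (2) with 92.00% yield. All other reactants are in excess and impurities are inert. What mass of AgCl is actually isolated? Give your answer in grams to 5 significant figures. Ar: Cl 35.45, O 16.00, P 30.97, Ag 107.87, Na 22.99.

665.11 g

Pure Na3PO4 = 492.51 × 0.6345 = 312.498 g.
M(Na3PO4) = 3(22.99) + 30.97 + 4(16.00) = 163.94 g/mol.
M(AgCl) = 107.87 + 35.45 = 143.32 g/mol.
n(Na3PO4) = 312.498 / 163.94 = 1.90617 mol.
Step 1 (Na3PO4:NaCl = 2:6): theoretical n(NaCl) = 5.71851 mol; at 88.21% yield, n(NaCl) = 5.04430 mol.
Step 2 (NaCl:AgCl = 1:1): theoretical n(AgCl) = 5.04430 mol, so theoretical mass = 5.04430 × 143.32 = 722.949 g.
At 92.00% yield, actual mass of AgCl = 722.949 × 0.9200 = 665.113 g.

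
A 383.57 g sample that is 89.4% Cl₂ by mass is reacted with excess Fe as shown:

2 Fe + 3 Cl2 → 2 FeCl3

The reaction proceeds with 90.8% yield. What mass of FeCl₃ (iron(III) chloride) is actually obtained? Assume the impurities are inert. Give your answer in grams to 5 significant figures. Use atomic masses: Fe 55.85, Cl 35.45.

474.88 g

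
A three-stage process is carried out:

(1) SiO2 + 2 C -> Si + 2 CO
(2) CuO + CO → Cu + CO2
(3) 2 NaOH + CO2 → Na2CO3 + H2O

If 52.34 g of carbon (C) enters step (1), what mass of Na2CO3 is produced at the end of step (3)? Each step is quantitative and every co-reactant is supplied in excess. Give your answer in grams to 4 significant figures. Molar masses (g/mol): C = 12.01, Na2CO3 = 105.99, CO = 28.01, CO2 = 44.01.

n(C) = 52.34 / 12.01 = 4.3580 mol.
Reaction (1): C→CO ratio 2:2 ⇒ n(CO) = 4.3580 mol.
Reaction (2): CO→CO2 ratio 1:1 ⇒ n(CO2) = 4.3580 mol.
Reaction (3): CO2→Na2CO3 ratio 1:1 ⇒ n(Na2CO3) = 4.3580 mol.
Mass of Na2CO3 = 4.3580 × 105.99 = 461.91 g.

461.9 g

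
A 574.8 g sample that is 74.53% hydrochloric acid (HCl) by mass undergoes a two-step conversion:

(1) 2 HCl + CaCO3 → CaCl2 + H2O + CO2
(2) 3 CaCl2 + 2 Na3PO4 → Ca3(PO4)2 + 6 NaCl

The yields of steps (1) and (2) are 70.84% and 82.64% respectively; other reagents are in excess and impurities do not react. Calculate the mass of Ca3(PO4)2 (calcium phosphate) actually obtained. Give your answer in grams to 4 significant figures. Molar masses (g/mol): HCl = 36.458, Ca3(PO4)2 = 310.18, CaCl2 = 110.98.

Pure HCl = 574.8 × 0.7453 = 428.40 g.
n(HCl) = 428.40 / 36.458 = 11.750 mol.
Step 1 (HCl:CaCl2 = 2:1): theoretical n(CaCl2) = 5.8752 mol; at 70.84% yield, n(CaCl2) = 4.1620 mol.
Step 2 (CaCl2:Ca3(PO4)2 = 3:1): theoretical n(Ca3(PO4)2) = 1.3873 mol, so theoretical mass = 1.3873 × 310.18 = 430.32 g.
At 82.64% yield, actual mass of Ca3(PO4)2 = 430.32 × 0.8264 = 355.62 g.

355.6 g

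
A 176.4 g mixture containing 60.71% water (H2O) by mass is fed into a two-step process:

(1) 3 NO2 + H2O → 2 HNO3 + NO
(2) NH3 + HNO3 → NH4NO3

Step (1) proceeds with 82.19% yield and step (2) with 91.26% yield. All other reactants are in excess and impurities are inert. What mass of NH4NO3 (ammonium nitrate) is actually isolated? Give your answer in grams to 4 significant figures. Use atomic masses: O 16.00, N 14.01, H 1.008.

Pure H2O = 176.4 × 0.6071 = 107.09 g.
M(H2O) = 2(1.008) + 16.00 = 18.016 g/mol.
M(NH4NO3) = 2(14.01) + 4(1.008) + 3(16.00) = 80.052 g/mol.
n(H2O) = 107.09 / 18.016 = 5.9443 mol.
Step 1 (H2O:HNO3 = 1:2): theoretical n(HNO3) = 11.889 mol; at 82.19% yield, n(HNO3) = 9.7712 mol.
Step 2 (HNO3:NH4NO3 = 1:1): theoretical n(NH4NO3) = 9.7712 mol, so theoretical mass = 9.7712 × 80.052 = 782.21 g.
At 91.26% yield, actual mass of NH4NO3 = 782.21 × 0.9126 = 713.84 g.

713.8 g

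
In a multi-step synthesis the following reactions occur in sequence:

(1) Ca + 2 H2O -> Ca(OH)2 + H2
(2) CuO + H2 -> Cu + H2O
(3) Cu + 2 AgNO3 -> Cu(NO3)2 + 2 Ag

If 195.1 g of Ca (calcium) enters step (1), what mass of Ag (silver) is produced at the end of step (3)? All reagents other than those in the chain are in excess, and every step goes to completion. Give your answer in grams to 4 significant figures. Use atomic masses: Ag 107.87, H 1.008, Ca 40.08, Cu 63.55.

M(Ca) = 40.08 g/mol.
M(Ag) = 107.87 g/mol.
n(Ca) = 195.1 / 40.08 = 4.8678 mol.
Reaction (1): Ca→H2 ratio 1:1 ⇒ n(H2) = 4.8678 mol.
Reaction (2): H2→Cu ratio 1:1 ⇒ n(Cu) = 4.8678 mol.
Reaction (3): Cu→Ag ratio 1:2 ⇒ n(Ag) = 9.7355 mol.
Mass of Ag = 9.7355 × 107.87 = 1050.2 g.

1050 g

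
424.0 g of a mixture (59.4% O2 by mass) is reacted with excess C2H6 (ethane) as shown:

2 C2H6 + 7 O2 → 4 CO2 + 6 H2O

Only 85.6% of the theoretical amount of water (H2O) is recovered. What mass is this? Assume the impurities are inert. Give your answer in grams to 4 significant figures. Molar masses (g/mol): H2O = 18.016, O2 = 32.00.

Pure O2 available = 424.0 g × 0.594 = 251.86 g.
n(O2) = 251.86 g / 32.00 g/mol = 7.8705 mol.
From the equation the O2:H2O mole ratio is 7:6, so n(H2O) = 7.8705 × 6/7 = 6.7461 mol.
Mass of H2O = 6.7461 mol × 18.016 g/mol = 121.54 g.
Actual mass collected = 121.54 g × 0.856 = 104.04 g.

104.0 g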